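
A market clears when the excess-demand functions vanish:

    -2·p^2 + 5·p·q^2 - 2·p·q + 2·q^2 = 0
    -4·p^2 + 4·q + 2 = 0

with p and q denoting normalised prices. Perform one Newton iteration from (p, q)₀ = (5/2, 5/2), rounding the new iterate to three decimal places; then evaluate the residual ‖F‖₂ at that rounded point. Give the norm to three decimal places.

19.645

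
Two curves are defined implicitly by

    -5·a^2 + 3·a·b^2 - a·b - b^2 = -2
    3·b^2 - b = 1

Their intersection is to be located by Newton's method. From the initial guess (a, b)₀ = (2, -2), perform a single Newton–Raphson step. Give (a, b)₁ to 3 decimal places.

At (2, -2): F = (6.000, 13.000).
Jacobian J = [[-10·a + 3·b^2 - b, 6·a·b - a - 2·b], [0, 6·b - 1]].
At the point, J = [[-6.000, -22.000], [0.000, -13.000]] (det J = 78.000).
Solving J·Δ = −F gives Δ = (-2.667, 1.000).
Then the next iterate is (a, b)₁ = (-0.667, -1.000).

(-0.667, -1.000)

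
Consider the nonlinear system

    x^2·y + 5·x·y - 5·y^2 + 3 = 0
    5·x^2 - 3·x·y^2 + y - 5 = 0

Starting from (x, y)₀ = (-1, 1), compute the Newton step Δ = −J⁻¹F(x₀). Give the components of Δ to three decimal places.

(0.087, -0.410)

At (-1, 1): F = (-6.000, 4.000).
Jacobian J = [[2·x·y + 5·y, x^2 + 5·x - 10·y], [10·x - 3·y^2, -6·x·y + 1]].
At the point, J = [[3.000, -14.000], [-13.000, 7.000]] (det J = -161.000).
Solving J·Δ = −F gives Δ = (0.087, -0.410).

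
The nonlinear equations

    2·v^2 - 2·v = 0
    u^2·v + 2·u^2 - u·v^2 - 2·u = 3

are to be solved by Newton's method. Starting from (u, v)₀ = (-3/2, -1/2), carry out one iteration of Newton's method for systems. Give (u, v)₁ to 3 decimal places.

(-0.903, -0.125)

At (-3/2, -1/2): F = (1.500, 3.750).
Jacobian J = [[0, 4·v - 2], [2·u·v + 4·u - v^2 - 2, u^2 - 2·u·v]].
At the point, J = [[0.000, -4.000], [-6.750, 0.750]] (det J = -27.000).
Solving J·Δ = −F gives Δ = (0.597, 0.375).
Then the next iterate is (u, v)₁ = (-0.903, -0.125).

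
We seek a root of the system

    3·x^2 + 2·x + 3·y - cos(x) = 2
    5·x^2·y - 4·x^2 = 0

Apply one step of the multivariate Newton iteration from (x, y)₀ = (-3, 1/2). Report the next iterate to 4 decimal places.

(-1.6626, 0.5325)

At (-3, 1/2): F = (21.489992, -13.5000).
Jacobian J = [[6·x + sin(x) + 2, 3], [10·x·y - 8·x, 5·x^2]].
At the point, J = [[-16.141120, 3.0000], [9.0000, 45.0000]] (det J = -753.350400).
Solving J·Δ = −F gives Δ = (1.3374, 0.0325).
Then the next iterate is (x, y)₁ = (-1.6626, 0.5325).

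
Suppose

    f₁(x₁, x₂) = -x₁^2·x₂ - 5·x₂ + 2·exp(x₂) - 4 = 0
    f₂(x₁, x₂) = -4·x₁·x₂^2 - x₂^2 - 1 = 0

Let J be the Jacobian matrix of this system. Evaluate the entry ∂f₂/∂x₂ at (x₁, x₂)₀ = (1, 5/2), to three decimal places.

∂f₂/∂x₂ = -8·x₁·x₂ - 2·x₂.
At (1, 5/2) this is -25.000.

-25.000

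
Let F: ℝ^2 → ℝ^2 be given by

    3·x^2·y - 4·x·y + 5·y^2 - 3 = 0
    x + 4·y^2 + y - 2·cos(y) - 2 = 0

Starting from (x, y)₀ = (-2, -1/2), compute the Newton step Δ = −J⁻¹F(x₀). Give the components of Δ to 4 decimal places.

At (-2, -1/2): F = (-11.7500, -5.255165).
Jacobian J = [[6·x·y - 4·y, 3·x^2 - 4·x + 10·y], [1, 8·y + 2·sin(y) + 1]].
At the point, J = [[8.0000, 15.0000], [1.0000, -3.958851]] (det J = -46.670809).
Solving J·Δ = −F gives Δ = (2.6857, -0.6490).

(2.6857, -0.6490)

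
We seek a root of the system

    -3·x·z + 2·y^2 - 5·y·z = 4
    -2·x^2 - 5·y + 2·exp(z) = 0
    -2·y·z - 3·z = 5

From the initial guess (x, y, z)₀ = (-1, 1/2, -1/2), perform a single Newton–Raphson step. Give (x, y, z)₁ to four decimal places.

At (-1, 1/2, -1/2): F = (-3.7500, -3.286939, -3.0000).
Jacobian J = [[-3·z, 4·y - 5·z, -3·x - 5·y], [-4·x, -5, 2·exp(z)], [0, -2·z, -2·y - 3]].
At the point, J = [[1.5000, 4.5000, 0.5000], [4.0000, -5.0000, 1.213061], [0.0000, 1.0000, -4.0000]] (det J = 102.180408).
Solving J·Δ = −F gives Δ = (1.5183, 0.3995, -0.6501).
Then the next iterate is (x, y, z)₁ = (0.5183, 0.8995, -1.1501).

(0.5183, 0.8995, -1.1501)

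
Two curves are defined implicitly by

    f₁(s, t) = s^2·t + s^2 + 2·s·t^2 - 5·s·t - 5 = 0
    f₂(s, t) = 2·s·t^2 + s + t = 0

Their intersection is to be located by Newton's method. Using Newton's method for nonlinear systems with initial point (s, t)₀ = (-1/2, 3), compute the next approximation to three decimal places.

(-0.596, 1.337)

At (-1/2, 3): F = (-5.500, -6.500).
Jacobian J = [[2·s·t + 2·s + 2·t^2 - 5·t, s^2 + 4·s·t - 5·s], [2·t^2 + 1, 4·s·t + 1]].
At the point, J = [[-1.000, -3.250], [19.000, -5.000]] (det J = 66.750).
Solving J·Δ = −F gives Δ = (-0.096, -1.663).
Then the next iterate is (s, t)₁ = (-0.596, 1.337).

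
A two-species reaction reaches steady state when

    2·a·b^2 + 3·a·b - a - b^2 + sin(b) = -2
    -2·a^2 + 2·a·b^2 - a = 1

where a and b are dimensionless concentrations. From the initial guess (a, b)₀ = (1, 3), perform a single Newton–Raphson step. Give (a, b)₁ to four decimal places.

At (1, 3): F = (19.141120, 14.0000).
Jacobian J = [[2·b^2 + 3·b - 1, 4·a·b + 3·a - 2·b + cos(b)], [-4·a + 2·b^2 - 1, 4·a·b]].
At the point, J = [[26.0000, 8.010008], [13.0000, 12.0000]] (det J = 207.869902).
Solving J·Δ = −F gives Δ = (-0.5655, -0.5540).
Then the next iterate is (a, b)₁ = (0.4345, 2.4460).

(0.4345, 2.4460)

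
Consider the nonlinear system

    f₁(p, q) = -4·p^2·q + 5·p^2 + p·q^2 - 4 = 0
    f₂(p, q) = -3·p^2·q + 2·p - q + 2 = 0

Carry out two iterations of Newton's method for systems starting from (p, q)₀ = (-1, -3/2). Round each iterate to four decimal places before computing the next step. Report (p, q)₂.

(-0.8977, 0.1082)

At (-1, -3/2): F = (4.7500, 6.0000).
Jacobian J = [[-8·p·q + 10·p + q^2, -4·p^2 + 2·p·q], [-6·p·q + 2, -3·p^2 - 1]].
At the point, J = [[-19.7500, -1.0000], [-7.0000, -4.0000]] (det J = 72.0000).
Solving J·Δ = −F gives Δ = (0.1806, 1.1840).
Then the next iterate is (p, q)₁ = (-0.8194, -0.3160).
Round to (-0.8194, -0.3160) and repeat: F = (0.123930, 1.313703), J = [[-10.165587, -2.167805], [0.446418, -3.014249]].
Δ = (-0.0783, 0.4242), so (p, q)₂ = (-0.8977, 0.1082).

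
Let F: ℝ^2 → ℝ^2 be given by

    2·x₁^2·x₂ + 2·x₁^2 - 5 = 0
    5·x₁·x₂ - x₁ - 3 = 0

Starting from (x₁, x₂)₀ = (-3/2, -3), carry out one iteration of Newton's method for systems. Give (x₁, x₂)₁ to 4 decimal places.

At (-3/2, -3): F = (-14.0000, 21.0000).
Jacobian J = [[4·x₁·x₂ + 4·x₁, 2·x₁^2], [5·x₂ - 1, 5·x₁]].
At the point, J = [[12.0000, 4.5000], [-16.0000, -7.5000]] (det J = -18.0000).
Solving J·Δ = −F gives Δ = (0.5833, 1.5556).
Then the next iterate is (x₁, x₂)₁ = (-0.9167, -1.4444).

(-0.9167, -1.4444)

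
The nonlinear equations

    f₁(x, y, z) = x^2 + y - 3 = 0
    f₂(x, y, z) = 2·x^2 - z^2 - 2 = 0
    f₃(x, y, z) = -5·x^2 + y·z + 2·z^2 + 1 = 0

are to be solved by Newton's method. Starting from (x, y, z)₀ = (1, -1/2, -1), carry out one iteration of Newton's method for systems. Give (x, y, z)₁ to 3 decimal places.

(7.250, -10.500, -13.000)

At (1, -1/2, -1): F = (-2.500, -1.000, -1.500).
Jacobian J = [[2·x, 1, 0], [4·x, 0, -2·z], [-10·x, z, y + 4·z]].
At the point, J = [[2.000, 1.000, 0.000], [4.000, 0.000, 2.000], [-10.000, -1.000, -4.500]] (det J = 2.000).
Solving J·Δ = −F gives Δ = (6.250, -10.000, -12.000).
Then the next iterate is (x, y, z)₁ = (7.250, -10.500, -13.000).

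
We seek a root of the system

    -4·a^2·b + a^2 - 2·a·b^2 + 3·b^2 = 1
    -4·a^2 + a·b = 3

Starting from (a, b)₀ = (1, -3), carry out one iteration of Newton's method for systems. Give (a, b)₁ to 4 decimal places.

At (1, -3): F = (21.0000, -10.0000).
Jacobian J = [[-8·a·b + 2·a - 2·b^2, -4·a^2 - 4·a·b + 6·b], [-8·a + b, a]].
At the point, J = [[8.0000, -10.0000], [-11.0000, 1.0000]] (det J = -102.0000).
Solving J·Δ = −F gives Δ = (-0.7745, 1.4804).
Then the next iterate is (a, b)₁ = (0.2255, -1.5196).

(0.2255, -1.5196)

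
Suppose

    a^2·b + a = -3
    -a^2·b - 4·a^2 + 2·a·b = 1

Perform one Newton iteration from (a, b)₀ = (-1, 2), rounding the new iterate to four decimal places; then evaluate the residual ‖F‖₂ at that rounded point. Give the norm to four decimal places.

At (-1, 2): F = (4.0000, -11.0000).
Jacobian J = [[2·a·b + 1, a^2], [-2·a·b - 8·a + 2·b, -a^2 + 2·a]].
At the point, J = [[-3.0000, 1.0000], [16.0000, -3.0000]] (det J = -7.0000).
Solving J·Δ = −F gives Δ = (-0.1429, -4.4286).
Then the next iterate is (a, b)₁ = (-1.1429, -2.4286).
Re-evaluating at (-1.1429, -2.4286): F = (-1.315187, 2.498699), so ‖F‖₂ = 2.8237.

2.8237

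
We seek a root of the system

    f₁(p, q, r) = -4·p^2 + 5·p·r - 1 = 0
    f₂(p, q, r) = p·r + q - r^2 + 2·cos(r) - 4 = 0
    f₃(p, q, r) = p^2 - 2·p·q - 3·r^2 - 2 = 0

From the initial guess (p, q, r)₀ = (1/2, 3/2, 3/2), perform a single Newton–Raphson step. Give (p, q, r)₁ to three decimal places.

At (1/2, 3/2, 3/2): F = (1.750, -3.85853, -10.000).
Jacobian J = [[-8·p + 5·r, 0, 5·p], [r, 1, p - 2·r - 2·sin(r)], [2·p - 2·q, -2·p, -6·r]].
At the point, J = [[3.500, 0.000, 2.500], [1.500, 1.000, -4.49499], [-2.000, -1.000, -9.000]] (det J = -45.98246).
Solving J·Δ = −F gives Δ = (0.240, -1.157, -1.036).
Then the next iterate is (p, q, r)₁ = (0.740, 0.343, 0.464).

(0.740, 0.343, 0.464)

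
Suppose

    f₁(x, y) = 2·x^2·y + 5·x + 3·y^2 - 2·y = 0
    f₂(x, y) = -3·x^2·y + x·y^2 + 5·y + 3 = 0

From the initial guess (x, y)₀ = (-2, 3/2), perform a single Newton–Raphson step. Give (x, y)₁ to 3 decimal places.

(-1.505, 1.348)

At (-2, 3/2): F = (5.750, -12.000).
Jacobian J = [[4·x·y + 5, 2·x^2 + 6·y - 2], [-6·x·y + y^2, -3·x^2 + 2·x·y + 5]].
At the point, J = [[-7.000, 15.000], [20.250, -13.000]] (det J = -212.750).
Solving J·Δ = −F gives Δ = (0.495, -0.152).
Then the next iterate is (x, y)₁ = (-1.505, 1.348).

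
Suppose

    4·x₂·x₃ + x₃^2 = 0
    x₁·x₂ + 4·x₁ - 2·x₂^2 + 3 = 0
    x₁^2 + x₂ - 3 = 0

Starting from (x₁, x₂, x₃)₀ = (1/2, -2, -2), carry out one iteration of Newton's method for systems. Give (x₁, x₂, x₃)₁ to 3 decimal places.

(6.096, -2.846, 0.231)

At (1/2, -2, -2): F = (20.000, -4.000, -4.750).
Jacobian J = [[0, 4·x₃, 4·x₂ + 2·x₃], [x₂ + 4, x₁ - 4·x₂, 0], [2·x₁, 1, 0]].
At the point, J = [[0.000, -8.000, -12.000], [2.000, 8.500, 0.000], [1.000, 1.000, 0.000]] (det J = 78.000).
Solving J·Δ = −F gives Δ = (5.596, -0.846, 2.231).
Then the next iterate is (x₁, x₂, x₃)₁ = (6.096, -2.846, 0.231).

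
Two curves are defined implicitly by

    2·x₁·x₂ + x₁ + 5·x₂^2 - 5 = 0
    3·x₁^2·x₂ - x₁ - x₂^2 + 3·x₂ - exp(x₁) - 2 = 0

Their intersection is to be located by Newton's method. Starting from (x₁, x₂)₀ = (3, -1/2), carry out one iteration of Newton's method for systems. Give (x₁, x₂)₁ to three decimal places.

At (3, -1/2): F = (-3.750, -40.33554).
Jacobian J = [[2·x₂ + 1, 2·x₁ + 10·x₂], [6·x₁·x₂ - exp(x₁) - 1, 3·x₁^2 - 2·x₂ + 3]].
At the point, J = [[0.000, 1.000], [-30.08554, 31.000]] (det J = 30.08554).
Solving J·Δ = −F gives Δ = (2.523, 3.750).
Then the next iterate is (x₁, x₂)₁ = (5.523, 3.250).

(5.523, 3.250)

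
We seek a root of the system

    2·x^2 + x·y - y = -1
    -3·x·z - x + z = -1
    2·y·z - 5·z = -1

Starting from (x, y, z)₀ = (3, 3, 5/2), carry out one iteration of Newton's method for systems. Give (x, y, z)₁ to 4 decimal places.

(1.3987, 2.5097, 1.4514)

At (3, 3, 5/2): F = (25.0000, -22.0000, 3.5000).
Jacobian J = [[4·x + y, x - 1, 0], [-3·z - 1, 0, -3·x + 1], [0, 2·z, 2·y - 5]].
At the point, J = [[15.0000, 2.0000, 0.0000], [-8.5000, 0.0000, -8.0000], [0.0000, 5.0000, 1.0000]] (det J = 617.0000).
Solving J·Δ = −F gives Δ = (-1.6013, -0.4903, -1.0486).
Then the next iterate is (x, y, z)₁ = (1.3987, 2.5097, 1.4514).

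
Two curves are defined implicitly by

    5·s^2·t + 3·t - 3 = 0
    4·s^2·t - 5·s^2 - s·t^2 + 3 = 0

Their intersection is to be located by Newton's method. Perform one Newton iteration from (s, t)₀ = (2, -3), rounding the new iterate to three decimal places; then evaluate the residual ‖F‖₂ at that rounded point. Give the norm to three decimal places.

At (2, -3): F = (-72.000, -83.000).
Jacobian J = [[10·s·t, 5·s^2 + 3], [8·s·t - 10·s - t^2, 4·s^2 - 2·s·t]].
At the point, J = [[-60.000, 23.000], [-77.000, 28.000]] (det J = 91.000).
Solving J·Δ = −F gives Δ = (1.176, 6.198).
Then the next iterate is (s, t)₁ = (3.176, 3.198).
Re-evaluating at (3.176, 3.198): F = (167.88475, 49.11612), so ‖F‖₂ = 174.922.

174.922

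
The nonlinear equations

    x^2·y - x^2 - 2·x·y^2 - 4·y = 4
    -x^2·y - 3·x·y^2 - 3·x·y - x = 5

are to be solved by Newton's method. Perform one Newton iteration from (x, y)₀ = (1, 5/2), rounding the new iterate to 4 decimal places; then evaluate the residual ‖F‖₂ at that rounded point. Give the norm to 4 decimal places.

11.6811

At (1, 5/2): F = (-25.0000, -34.7500).
Jacobian J = [[2·x·y - 2·x - 2·y^2, x^2 - 4·x·y - 4], [-2·x·y - 3·y^2 - 3·y - 1, -x^2 - 6·x·y - 3·x]].
At the point, J = [[-9.5000, -13.0000], [-32.2500, -19.0000]] (det J = -238.7500).
Solving J·Δ = −F gives Δ = (0.0974, -1.9942).
Then the next iterate is (x, y)₁ = (1.0974, 0.5058).
Re-evaluating at (1.0974, 0.5058): F = (-7.179862, -9.213979), so ‖F‖₂ = 11.6811.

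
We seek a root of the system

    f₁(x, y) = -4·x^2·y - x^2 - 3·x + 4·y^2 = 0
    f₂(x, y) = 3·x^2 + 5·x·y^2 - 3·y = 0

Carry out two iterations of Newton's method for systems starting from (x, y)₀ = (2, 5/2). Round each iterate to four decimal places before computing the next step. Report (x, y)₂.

At (2, 5/2): F = (-25.0000, 67.0000).
Jacobian J = [[-8·x·y - 2·x - 3, -4·x^2 + 8·y], [6·x + 5·y^2, 10·x·y - 3]].
At the point, J = [[-47.0000, 4.0000], [43.2500, 47.0000]] (det J = -2382.0000).
Solving J·Δ = −F gives Δ = (-0.6058, -0.8681).
Then the next iterate is (x, y)₁ = (1.3942, 1.6319).
Round to (1.3942, 1.6319) and repeat: F = (-8.162311, 19.500134), J = [[-23.989960, 5.280025], [21.680688, 19.751950]].
Δ = (-0.4490, -0.4944), so (x, y)₂ = (0.9452, 1.1375).

(0.9452, 1.1375)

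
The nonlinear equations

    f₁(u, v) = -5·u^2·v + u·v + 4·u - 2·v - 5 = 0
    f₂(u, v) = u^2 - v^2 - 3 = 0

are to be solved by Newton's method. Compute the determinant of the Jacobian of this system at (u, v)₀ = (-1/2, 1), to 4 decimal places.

-23.7500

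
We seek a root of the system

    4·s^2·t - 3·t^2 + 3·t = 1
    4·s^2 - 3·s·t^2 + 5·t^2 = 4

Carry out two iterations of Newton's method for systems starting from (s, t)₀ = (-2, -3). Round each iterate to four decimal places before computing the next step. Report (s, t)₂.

(0.7550, -2.0792)

At (-2, -3): F = (-85.0000, 111.0000).
Jacobian J = [[8·s·t, 4·s^2 - 6·t + 3], [8·s - 3·t^2, -6·s·t + 10·t]].
At the point, J = [[48.0000, 37.0000], [-43.0000, -66.0000]] (det J = -1577.0000).
Solving J·Δ = −F gives Δ = (0.9531, 1.0609).
Then the next iterate is (s, t)₁ = (-1.0469, -1.9391).
Round to (-1.0469, -1.9391) and repeat: F = (-26.598638, 30.993916), J = [[16.240350, 19.018598], [-19.655526, -31.571263]].
Δ = (1.8019, -0.1401), so (s, t)₂ = (0.7550, -2.0792).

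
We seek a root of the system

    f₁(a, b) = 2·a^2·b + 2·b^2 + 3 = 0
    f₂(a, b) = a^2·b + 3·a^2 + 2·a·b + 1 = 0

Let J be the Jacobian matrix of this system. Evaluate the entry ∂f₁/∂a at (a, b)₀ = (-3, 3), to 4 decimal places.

-36.0000

∂f₁/∂a = 4·a·b.
At (-3, 3) this is -36.0000.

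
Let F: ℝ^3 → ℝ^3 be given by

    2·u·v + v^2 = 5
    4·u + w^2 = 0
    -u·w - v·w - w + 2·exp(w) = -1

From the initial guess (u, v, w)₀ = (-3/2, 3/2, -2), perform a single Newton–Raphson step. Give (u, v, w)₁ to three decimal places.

(0.917, -1.853, -0.083)

At (-3/2, 3/2, -2): F = (-7.250, -2.000, 3.27067).
Jacobian J = [[2·v, 2·u + 2·v, 0], [4, 0, 2·w], [-w, -w, -u - v + 2·exp(w) - 1]].
At the point, J = [[3.000, 0.000, 0.000], [4.000, 0.000, -4.000], [2.000, 2.000, -0.72933]] (det J = 24.000).
Solving J·Δ = −F gives Δ = (2.417, -3.353, 1.917).
Then the next iterate is (u, v, w)₁ = (0.917, -1.853, -0.083).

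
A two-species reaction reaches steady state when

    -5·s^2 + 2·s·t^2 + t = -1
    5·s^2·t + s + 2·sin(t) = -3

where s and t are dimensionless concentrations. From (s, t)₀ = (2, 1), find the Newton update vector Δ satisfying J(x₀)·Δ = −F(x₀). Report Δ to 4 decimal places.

(-0.9416, -0.3277)

At (2, 1): F = (-14.0000, 26.682942).
Jacobian J = [[-10·s + 2·t^2, 4·s·t + 1], [10·s·t + 1, 5·s^2 + 2·cos(t)]].
At the point, J = [[-18.0000, 9.0000], [21.0000, 21.080605]] (det J = -568.450883).
Solving J·Δ = −F gives Δ = (-0.9416, -0.3277).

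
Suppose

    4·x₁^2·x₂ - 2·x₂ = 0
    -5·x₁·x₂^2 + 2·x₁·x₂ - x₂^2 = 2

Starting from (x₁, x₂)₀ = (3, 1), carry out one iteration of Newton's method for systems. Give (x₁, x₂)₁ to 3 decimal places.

(2.088, 0.644)

At (3, 1): F = (34.000, -12.000).
Jacobian J = [[8·x₁·x₂, 4·x₁^2 - 2], [-5·x₂^2 + 2·x₂, -10·x₁·x₂ + 2·x₁ - 2·x₂]].
At the point, J = [[24.000, 34.000], [-3.000, -26.000]] (det J = -522.000).
Solving J·Δ = −F gives Δ = (-0.912, -0.356).
Then the next iterate is (x₁, x₂)₁ = (2.088, 0.644).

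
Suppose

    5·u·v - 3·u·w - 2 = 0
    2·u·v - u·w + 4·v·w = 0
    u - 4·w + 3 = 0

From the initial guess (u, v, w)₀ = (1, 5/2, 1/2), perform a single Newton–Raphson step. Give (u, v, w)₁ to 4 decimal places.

(6.5172, -10.3103, 2.3793)

At (1, 5/2, 1/2): F = (9.0000, 9.5000, 2.0000).
Jacobian J = [[5·v - 3·w, 5·u, -3·u], [2·v - w, 2·u + 4·w, -u + 4·v], [1, 0, -4]].
At the point, J = [[11.0000, 5.0000, -3.0000], [4.5000, 4.0000, 9.0000], [1.0000, 0.0000, -4.0000]] (det J = -29.0000).
Solving J·Δ = −F gives Δ = (5.5172, -12.8103, 1.8793).
Then the next iterate is (u, v, w)₁ = (6.5172, -10.3103, 2.3793).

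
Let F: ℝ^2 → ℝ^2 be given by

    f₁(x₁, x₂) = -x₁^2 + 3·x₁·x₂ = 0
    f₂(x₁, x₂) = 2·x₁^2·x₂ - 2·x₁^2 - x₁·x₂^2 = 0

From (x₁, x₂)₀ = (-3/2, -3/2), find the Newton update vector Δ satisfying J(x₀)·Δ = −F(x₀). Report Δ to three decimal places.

(0.618, 0.794)

At (-3/2, -3/2): F = (4.500, -7.875).
Jacobian J = [[-2·x₁ + 3·x₂, 3·x₁], [4·x₁·x₂ - 4·x₁ - x₂^2, 2·x₁^2 - 2·x₁·x₂]].
At the point, J = [[-1.500, -4.500], [12.750, 0.000]] (det J = 57.375).
Solving J·Δ = −F gives Δ = (0.618, 0.794).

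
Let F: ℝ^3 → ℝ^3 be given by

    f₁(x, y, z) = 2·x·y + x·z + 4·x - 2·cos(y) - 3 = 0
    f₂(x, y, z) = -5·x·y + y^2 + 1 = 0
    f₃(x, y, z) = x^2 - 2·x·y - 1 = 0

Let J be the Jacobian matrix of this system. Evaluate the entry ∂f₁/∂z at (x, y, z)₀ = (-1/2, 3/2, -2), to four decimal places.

∂f₁/∂z = x.
At (-1/2, 3/2, -2) this is -0.5000.

-0.5000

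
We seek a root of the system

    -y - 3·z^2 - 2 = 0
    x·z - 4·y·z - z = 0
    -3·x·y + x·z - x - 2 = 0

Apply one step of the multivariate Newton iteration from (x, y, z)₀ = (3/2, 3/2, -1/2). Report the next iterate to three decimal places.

(-5.715, 10.104, 3.785)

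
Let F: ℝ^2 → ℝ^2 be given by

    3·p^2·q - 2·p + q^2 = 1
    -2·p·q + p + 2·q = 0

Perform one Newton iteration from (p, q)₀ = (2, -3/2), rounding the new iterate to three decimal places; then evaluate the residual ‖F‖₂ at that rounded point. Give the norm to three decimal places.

At (2, -3/2): F = (-20.750, 5.000).
Jacobian J = [[6·p·q - 2, 3·p^2 + 2·q], [-2·q + 1, -2·p + 2]].
At the point, J = [[-20.000, 9.000], [4.000, -2.000]] (det J = 4.000).
Solving J·Δ = −F gives Δ = (0.875, 4.250).
Then the next iterate is (p, q)₁ = (2.875, 2.750).
Re-evaluating at (2.875, 2.750): F = (69.00391, -7.43750), so ‖F‖₂ = 69.404.

69.404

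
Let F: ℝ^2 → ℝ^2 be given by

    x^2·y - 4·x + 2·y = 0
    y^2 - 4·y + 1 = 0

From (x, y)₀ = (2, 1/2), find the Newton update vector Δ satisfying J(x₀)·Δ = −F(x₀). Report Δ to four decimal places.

(-3.2500, -0.2500)

At (2, 1/2): F = (-5.0000, -0.7500).
Jacobian J = [[2·x·y - 4, x^2 + 2], [0, 2·y - 4]].
At the point, J = [[-2.0000, 6.0000], [0.0000, -3.0000]] (det J = 6.0000).
Solving J·Δ = −F gives Δ = (-3.2500, -0.2500).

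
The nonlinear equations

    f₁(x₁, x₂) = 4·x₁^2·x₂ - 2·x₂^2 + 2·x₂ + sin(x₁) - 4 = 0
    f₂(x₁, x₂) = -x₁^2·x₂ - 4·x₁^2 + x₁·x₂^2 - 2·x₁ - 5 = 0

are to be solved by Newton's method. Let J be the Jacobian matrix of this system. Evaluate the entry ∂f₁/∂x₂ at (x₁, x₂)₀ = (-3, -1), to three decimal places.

42.000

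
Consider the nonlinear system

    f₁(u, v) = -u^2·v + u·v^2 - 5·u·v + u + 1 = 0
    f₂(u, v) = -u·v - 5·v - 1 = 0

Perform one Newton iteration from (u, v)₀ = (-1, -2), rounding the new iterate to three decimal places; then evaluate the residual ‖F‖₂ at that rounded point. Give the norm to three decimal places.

1.651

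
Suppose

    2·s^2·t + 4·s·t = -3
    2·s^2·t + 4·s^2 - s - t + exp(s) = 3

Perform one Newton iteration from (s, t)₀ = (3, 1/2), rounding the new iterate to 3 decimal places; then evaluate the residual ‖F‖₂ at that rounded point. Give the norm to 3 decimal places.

18.661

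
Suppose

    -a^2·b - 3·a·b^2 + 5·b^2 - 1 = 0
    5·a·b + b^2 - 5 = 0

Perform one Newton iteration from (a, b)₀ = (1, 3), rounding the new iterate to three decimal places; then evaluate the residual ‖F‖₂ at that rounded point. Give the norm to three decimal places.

4.169

At (1, 3): F = (14.000, 19.000).
Jacobian J = [[-2·a·b - 3·b^2, -a^2 - 6·a·b + 10·b], [5·b, 5·a + 2·b]].
At the point, J = [[-33.000, 11.000], [15.000, 11.000]] (det J = -528.000).
Solving J·Δ = −F gives Δ = (-0.104, -1.585).
Then the next iterate is (a, b)₁ = (0.896, 1.415).
Re-evaluating at (0.896, 1.415): F = (2.49316, 3.34143), so ‖F‖₂ = 4.169.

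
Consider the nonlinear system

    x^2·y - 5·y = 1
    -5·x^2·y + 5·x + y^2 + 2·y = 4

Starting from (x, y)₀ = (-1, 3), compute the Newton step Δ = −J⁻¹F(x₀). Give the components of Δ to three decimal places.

(0.615, -4.172)

At (-1, 3): F = (-13.000, -9.000).
Jacobian J = [[2·x·y, x^2 - 5], [-10·x·y + 5, -5·x^2 + 2·y + 2]].
At the point, J = [[-6.000, -4.000], [35.000, 3.000]] (det J = 122.000).
Solving J·Δ = −F gives Δ = (0.615, -4.172).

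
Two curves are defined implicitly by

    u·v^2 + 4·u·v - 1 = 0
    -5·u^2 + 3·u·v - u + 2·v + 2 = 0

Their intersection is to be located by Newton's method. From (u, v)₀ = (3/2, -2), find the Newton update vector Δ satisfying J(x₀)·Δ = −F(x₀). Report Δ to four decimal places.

(-1.7500, -2.2692)

At (3/2, -2): F = (-7.0000, -23.7500).
Jacobian J = [[v^2 + 4·v, 2·u·v + 4·u], [-10·u + 3·v - 1, 3·u + 2]].
At the point, J = [[-4.0000, 0.0000], [-22.0000, 6.5000]] (det J = -26.0000).
Solving J·Δ = −F gives Δ = (-1.7500, -2.2692).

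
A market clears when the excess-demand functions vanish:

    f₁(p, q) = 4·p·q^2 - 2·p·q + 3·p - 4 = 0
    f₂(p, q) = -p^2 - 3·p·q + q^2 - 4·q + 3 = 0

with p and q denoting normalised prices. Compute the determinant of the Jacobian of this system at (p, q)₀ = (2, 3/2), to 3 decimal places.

107.000

J = [[4·q^2 - 2·q + 3, 8·p·q - 2·p], [-2·p - 3·q, -3·p + 2·q - 4]].
At the point, J = [[9.000, 20.000], [-8.500, -7.000]].
det J = 107.000.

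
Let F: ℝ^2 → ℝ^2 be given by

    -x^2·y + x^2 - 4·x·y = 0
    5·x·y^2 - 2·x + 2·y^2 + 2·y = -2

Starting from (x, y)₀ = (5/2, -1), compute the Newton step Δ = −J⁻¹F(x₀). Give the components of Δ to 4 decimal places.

At (5/2, -1): F = (22.5000, 9.5000).
Jacobian J = [[-2·x·y + 2·x - 4·y, -x^2 - 4·x], [5·y^2 - 2, 10·x·y + 4·y + 2]].
At the point, J = [[14.0000, -16.2500], [3.0000, -27.0000]] (det J = -329.2500).
Solving J·Δ = −F gives Δ = (-1.3762, 0.1989).

(-1.3762, 0.1989)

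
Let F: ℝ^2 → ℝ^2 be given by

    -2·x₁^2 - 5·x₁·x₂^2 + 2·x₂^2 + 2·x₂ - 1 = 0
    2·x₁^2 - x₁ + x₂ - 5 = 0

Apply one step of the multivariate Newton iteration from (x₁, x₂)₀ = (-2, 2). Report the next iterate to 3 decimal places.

At (-2, 2): F = (43.000, 7.000).
Jacobian J = [[-4·x₁ - 5·x₂^2, -10·x₁·x₂ + 4·x₂ + 2], [4·x₁ - 1, 1]].
At the point, J = [[-12.000, 50.000], [-9.000, 1.000]] (det J = 438.000).
Solving J·Δ = −F gives Δ = (0.701, -0.692).
Then the next iterate is (x₁, x₂)₁ = (-1.299, 1.308).

(-1.299, 1.308)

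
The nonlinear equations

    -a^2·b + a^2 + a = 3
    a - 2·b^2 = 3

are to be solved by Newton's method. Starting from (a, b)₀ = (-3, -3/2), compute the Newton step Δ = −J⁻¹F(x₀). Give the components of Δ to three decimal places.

At (-3, -3/2): F = (16.500, -10.500).
Jacobian J = [[-2·a·b + 2·a + 1, -a^2], [1, -4·b]].
At the point, J = [[-14.000, -9.000], [1.000, 6.000]] (det J = -75.000).
Solving J·Δ = −F gives Δ = (0.060, 1.740).

(0.060, 1.740)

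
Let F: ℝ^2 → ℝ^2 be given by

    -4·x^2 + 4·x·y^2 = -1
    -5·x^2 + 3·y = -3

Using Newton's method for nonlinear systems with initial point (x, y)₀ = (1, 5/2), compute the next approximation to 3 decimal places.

At (1, 5/2): F = (22.000, 5.500).
Jacobian J = [[-8·x + 4·y^2, 8·x·y], [-10·x, 3]].
At the point, J = [[17.000, 20.000], [-10.000, 3.000]] (det J = 251.000).
Solving J·Δ = −F gives Δ = (0.175, -1.249).
Then the next iterate is (x, y)₁ = (1.175, 1.251).

(1.175, 1.251)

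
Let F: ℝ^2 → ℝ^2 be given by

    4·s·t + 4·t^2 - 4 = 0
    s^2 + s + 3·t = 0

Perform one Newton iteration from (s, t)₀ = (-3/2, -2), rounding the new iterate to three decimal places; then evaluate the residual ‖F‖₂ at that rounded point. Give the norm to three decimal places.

At (-3/2, -2): F = (24.000, -5.250).
Jacobian J = [[4·t, 4·s + 8·t], [2·s + 1, 3]].
At the point, J = [[-8.000, -22.000], [-2.000, 3.000]] (det J = -68.000).
Solving J·Δ = −F gives Δ = (-0.640, 1.324).
Then the next iterate is (s, t)₁ = (-2.140, -0.676).
Re-evaluating at (-2.140, -0.676): F = (3.61446, 0.41160), so ‖F‖₂ = 3.638.

3.638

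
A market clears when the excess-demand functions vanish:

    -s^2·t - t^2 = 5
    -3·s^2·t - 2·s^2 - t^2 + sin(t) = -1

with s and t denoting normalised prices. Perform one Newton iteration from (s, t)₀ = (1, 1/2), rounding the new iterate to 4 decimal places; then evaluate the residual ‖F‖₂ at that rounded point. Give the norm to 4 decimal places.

26.6990

At (1, 1/2): F = (-5.7500, -2.270574).
Jacobian J = [[-2·s·t, -s^2 - 2·t], [-6·s·t - 4·s, -3·s^2 - 2·t + cos(t)]].
At the point, J = [[-1.0000, -2.0000], [-7.0000, -3.122417]] (det J = -10.877583).
Solving J·Δ = −F gives Δ = (1.2331, -3.4915).
Then the next iterate is (s, t)₁ = (2.2331, -2.9915).
Re-evaluating at (2.2331, -2.9915): F = (0.968747, 26.681386), so ‖F‖₂ = 26.6990.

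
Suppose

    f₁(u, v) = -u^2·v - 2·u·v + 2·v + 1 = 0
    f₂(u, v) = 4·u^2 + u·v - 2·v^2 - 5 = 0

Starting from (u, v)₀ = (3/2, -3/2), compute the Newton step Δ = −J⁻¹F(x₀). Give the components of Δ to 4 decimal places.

(-0.3887, 0.9108)

At (3/2, -3/2): F = (5.8750, -2.7500).
Jacobian J = [[-2·u·v - 2·v, -u^2 - 2·u + 2], [8·u + v, u - 4·v]].
At the point, J = [[7.5000, -3.2500], [10.5000, 7.5000]] (det J = 90.3750).
Solving J·Δ = −F gives Δ = (-0.3887, 0.9108).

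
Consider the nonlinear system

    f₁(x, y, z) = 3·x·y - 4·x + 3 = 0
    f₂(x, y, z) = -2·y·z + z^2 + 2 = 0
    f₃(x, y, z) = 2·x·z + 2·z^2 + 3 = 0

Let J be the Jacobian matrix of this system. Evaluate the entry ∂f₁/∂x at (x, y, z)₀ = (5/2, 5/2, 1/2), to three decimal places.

3.500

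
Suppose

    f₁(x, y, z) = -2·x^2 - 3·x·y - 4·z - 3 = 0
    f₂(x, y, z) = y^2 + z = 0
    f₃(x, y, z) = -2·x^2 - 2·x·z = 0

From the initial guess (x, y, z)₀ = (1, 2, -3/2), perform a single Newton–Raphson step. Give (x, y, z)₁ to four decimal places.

At (1, 2, -3/2): F = (-5.0000, 2.5000, 1.0000).
Jacobian J = [[-4·x - 3·y, -3·x, -4], [0, 2·y, 1], [-4·x - 2·z, 0, -2·x]].
At the point, J = [[-10.0000, -3.0000, -4.0000], [0.0000, 4.0000, 1.0000], [-1.0000, 0.0000, -2.0000]] (det J = 67.0000).
Solving J·Δ = −F gives Δ = (-0.5672, -0.8209, 0.7836).
Then the next iterate is (x, y, z)₁ = (0.4328, 1.1791, -0.7164).

(0.4328, 1.1791, -0.7164)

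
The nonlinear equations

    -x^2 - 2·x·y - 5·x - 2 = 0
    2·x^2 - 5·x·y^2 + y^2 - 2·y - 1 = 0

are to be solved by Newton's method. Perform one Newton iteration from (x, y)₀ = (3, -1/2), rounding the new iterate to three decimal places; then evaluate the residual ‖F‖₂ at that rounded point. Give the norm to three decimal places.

At (3, -1/2): F = (-23.000, 14.500).
Jacobian J = [[-2·x - 2·y - 5, -2·x], [4·x - 5·y^2, -10·x·y + 2·y - 2]].
At the point, J = [[-10.000, -6.000], [10.750, 12.000]] (det J = -55.500).
Solving J·Δ = −F gives Δ = (-3.405, 1.842).
Then the next iterate is (x, y)₁ = (-0.405, 1.342).
Re-evaluating at (-0.405, 1.342): F = (0.94800, 2.09197), so ‖F‖₂ = 2.297.

2.297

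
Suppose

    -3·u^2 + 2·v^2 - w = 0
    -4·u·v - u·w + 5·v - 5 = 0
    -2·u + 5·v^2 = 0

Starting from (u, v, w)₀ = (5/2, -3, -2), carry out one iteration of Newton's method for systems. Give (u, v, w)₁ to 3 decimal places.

(1.593, -1.606, -3.868)

At (5/2, -3, -2): F = (1.250, 15.000, 40.000).
Jacobian J = [[-6·u, 4·v, -1], [-4·v - w, -4·u + 5, -u], [-2, 10·v, 0]].
At the point, J = [[-15.000, -12.000, -1.000], [14.000, -5.000, -2.500], [-2.000, -30.000, 0.000]] (det J = 1495.000).
Solving J·Δ = −F gives Δ = (-0.907, 1.394, -1.868).
Then the next iterate is (u, v, w)₁ = (1.593, -1.606, -3.868).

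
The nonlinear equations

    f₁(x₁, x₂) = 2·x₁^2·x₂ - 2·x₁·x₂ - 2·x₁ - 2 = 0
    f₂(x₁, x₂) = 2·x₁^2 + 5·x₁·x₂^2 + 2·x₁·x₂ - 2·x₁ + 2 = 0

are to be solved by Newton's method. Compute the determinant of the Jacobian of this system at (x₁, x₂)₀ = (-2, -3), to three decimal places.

J = [[4·x₁·x₂ - 2·x₂ - 2, 2·x₁^2 - 2·x₁], [4·x₁ + 5·x₂^2 + 2·x₂ - 2, 10·x₁·x₂ + 2·x₁]].
At the point, J = [[28.000, 12.000], [29.000, 56.000]].
det J = 1220.000.

1220.000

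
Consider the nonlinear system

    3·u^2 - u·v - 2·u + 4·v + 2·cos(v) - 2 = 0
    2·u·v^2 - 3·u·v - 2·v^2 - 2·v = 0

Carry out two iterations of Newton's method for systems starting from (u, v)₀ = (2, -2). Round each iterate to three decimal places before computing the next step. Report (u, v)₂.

(1.124, -0.314)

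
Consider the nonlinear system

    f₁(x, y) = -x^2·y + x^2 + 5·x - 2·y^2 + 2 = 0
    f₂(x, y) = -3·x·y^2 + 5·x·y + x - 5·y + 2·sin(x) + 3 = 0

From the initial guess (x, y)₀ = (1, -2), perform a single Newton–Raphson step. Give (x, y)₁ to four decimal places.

(0.7487, -1.8908)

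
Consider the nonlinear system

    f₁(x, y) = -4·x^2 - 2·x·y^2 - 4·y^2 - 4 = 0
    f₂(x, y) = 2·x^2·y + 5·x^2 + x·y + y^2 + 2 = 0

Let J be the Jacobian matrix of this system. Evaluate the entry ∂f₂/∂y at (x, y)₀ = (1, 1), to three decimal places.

5.000

∂f₂/∂y = 2·x^2 + x + 2·y.
At (1, 1) this is 5.000.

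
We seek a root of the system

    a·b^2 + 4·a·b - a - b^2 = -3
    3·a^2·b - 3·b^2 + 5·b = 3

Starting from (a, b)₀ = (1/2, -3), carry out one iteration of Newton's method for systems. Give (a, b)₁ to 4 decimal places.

At (1/2, -3): F = (-8.0000, -47.2500).
Jacobian J = [[b^2 + 4·b - 1, 2·a·b + 4·a - 2·b], [6·a·b, 3·a^2 - 6·b + 5]].
At the point, J = [[-4.0000, 5.0000], [-9.0000, 23.7500]] (det J = -50.0000).
Solving J·Δ = −F gives Δ = (0.9250, 2.3400).
Then the next iterate is (a, b)₁ = (1.4250, -0.6600).

(1.4250, -0.6600)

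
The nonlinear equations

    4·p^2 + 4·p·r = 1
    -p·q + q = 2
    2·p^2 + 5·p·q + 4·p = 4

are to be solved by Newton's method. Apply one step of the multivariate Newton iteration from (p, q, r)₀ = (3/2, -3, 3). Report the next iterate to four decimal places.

(2.0875, -0.4750, -3.6833)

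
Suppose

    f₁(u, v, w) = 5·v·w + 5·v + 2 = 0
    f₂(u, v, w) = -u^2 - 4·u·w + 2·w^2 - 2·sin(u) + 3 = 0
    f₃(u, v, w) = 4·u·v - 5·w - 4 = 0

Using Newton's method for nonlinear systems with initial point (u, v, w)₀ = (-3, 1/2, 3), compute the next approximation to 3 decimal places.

At (-3, 1/2, 3): F = (12.000, 48.28224, -25.000).
Jacobian J = [[0, 5·w + 5, 5·v], [-2·u - 4·w - 2·cos(u), 0, -4·u + 4·w], [4·v, 4·u, -5]].
At the point, J = [[0.000, 20.000, 2.500], [-4.02002, 0.000, 24.000], [2.000, -12.000, -5.000]] (det J = 678.59895).
Solving J·Δ = −F gives Δ = (7.610, -0.508, -0.737).
Then the next iterate is (u, v, w)₁ = (4.610, -0.008, 2.263).

(4.610, -0.008, 2.263)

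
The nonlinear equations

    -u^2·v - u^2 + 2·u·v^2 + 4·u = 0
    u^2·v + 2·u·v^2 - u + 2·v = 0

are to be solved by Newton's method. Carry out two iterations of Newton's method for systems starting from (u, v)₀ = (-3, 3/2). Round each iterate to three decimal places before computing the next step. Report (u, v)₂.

(-0.223, 1.279)

At (-3, 3/2): F = (-48.000, 6.000).
Jacobian J = [[-2·u·v - 2·u + 2·v^2 + 4, -u^2 + 4·u·v], [2·u·v + 2·v^2 - 1, u^2 + 4·u·v + 2]].
At the point, J = [[23.500, -27.000], [-5.500, -7.000]] (det J = -313.000).
Solving J·Δ = −F gives Δ = (1.591, -0.393).
Then the next iterate is (u, v)₁ = (-1.409, 1.107).
Round to (-1.409, 1.107) and repeat: F = (-13.27230, 2.36739), J = [[12.38842, -8.22433], [-1.66863, -2.25377]].
Δ = (1.186, 0.172), so (u, v)₂ = (-0.223, 1.279).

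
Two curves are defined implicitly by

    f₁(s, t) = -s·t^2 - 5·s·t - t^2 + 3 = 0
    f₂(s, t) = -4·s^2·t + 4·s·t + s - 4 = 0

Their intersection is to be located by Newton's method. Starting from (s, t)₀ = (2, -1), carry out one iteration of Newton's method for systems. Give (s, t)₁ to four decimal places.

At (2, -1): F = (10.0000, 6.0000).
Jacobian J = [[-t^2 - 5·t, -2·s·t - 5·s - 2·t], [-8·s·t + 4·t + 1, -4·s^2 + 4·s]].
At the point, J = [[4.0000, -4.0000], [13.0000, -8.0000]] (det J = 20.0000).
Solving J·Δ = −F gives Δ = (2.8000, 5.3000).
Then the next iterate is (s, t)₁ = (4.8000, 4.3000).

(4.8000, 4.3000)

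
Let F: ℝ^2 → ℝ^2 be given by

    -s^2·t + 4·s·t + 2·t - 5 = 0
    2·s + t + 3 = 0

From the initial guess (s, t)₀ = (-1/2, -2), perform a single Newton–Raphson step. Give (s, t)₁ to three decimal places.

At (-1/2, -2): F = (-4.500, 0.000).
Jacobian J = [[-2·s·t + 4·t, -s^2 + 4·s + 2], [2, 1]].
At the point, J = [[-10.000, -0.250], [2.000, 1.000]] (det J = -9.500).
Solving J·Δ = −F gives Δ = (-0.474, 0.947).
Then the next iterate is (s, t)₁ = (-0.974, -1.053).

(-0.974, -1.053)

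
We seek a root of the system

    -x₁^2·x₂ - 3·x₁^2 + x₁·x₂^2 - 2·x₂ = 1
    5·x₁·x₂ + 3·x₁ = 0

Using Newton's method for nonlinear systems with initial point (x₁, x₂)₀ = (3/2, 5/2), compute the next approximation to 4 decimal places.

(0.3757, 1.7235)

At (3/2, 5/2): F = (-9.0000, 23.2500).
Jacobian J = [[-2·x₁·x₂ - 6·x₁ + x₂^2, -x₁^2 + 2·x₁·x₂ - 2], [5·x₂ + 3, 5·x₁]].
At the point, J = [[-10.2500, 3.2500], [15.5000, 7.5000]] (det J = -127.2500).
Solving J·Δ = −F gives Δ = (-1.1243, -0.7765).
Then the next iterate is (x₁, x₂)₁ = (0.3757, 1.7235).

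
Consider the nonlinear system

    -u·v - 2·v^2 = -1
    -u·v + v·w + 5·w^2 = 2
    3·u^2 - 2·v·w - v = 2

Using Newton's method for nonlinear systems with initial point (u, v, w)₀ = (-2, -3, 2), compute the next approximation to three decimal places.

(-0.943, -1.584, 1.127)

At (-2, -3, 2): F = (-23.000, 6.000, 25.000).
Jacobian J = [[-v, -u - 4·v, 0], [-v, -u + w, v + 10·w], [6·u, -2·w - 1, -2·v]].
At the point, J = [[3.000, 14.000, 0.000], [3.000, 4.000, 17.000], [-12.000, -5.000, 6.000]] (det J = -2781.000).
Solving J·Δ = −F gives Δ = (1.057, 1.416, -0.873).
Then the next iterate is (u, v, w)₁ = (-0.943, -1.584, 1.127).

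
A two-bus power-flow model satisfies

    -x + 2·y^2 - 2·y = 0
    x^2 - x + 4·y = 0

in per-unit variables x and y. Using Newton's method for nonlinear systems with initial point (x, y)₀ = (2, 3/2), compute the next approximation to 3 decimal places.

At (2, 3/2): F = (-0.500, 8.000).
Jacobian J = [[-1, 4·y - 2], [2·x - 1, 4]].
At the point, J = [[-1.000, 4.000], [3.000, 4.000]] (det J = -16.000).
Solving J·Δ = −F gives Δ = (-2.125, -0.406).
Then the next iterate is (x, y)₁ = (-0.125, 1.094).

(-0.125, 1.094)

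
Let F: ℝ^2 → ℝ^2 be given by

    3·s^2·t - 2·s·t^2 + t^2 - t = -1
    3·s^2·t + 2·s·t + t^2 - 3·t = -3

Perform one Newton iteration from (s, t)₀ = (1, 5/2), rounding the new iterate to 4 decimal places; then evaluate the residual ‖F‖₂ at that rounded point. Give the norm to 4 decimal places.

4.1909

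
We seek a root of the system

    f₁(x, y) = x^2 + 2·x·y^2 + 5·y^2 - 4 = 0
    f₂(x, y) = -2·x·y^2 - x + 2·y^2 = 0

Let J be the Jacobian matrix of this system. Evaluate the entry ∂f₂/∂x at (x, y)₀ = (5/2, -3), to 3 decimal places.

∂f₂/∂x = -2·y^2 - 1.
At (5/2, -3) this is -19.000.

-19.000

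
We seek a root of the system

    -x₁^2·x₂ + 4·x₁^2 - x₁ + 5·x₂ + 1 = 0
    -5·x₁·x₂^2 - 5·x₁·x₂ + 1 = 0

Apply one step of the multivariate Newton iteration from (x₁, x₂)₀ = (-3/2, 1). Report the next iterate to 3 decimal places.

(-0.099, 0.911)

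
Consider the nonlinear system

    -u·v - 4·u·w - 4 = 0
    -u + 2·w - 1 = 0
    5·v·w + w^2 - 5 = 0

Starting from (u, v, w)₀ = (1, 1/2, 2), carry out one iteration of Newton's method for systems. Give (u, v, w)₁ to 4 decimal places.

(0.1400, 1.0295, 0.5700)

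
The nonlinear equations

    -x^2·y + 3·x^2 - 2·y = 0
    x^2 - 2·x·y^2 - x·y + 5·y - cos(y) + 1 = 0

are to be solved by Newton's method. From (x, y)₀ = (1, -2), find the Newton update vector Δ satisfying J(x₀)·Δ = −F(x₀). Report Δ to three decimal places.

At (1, -2): F = (9.000, -13.58385).
Jacobian J = [[-2·x·y + 6·x, -x^2 - 2], [2·x - 2·y^2 - y, -4·x·y - x + sin(y) + 5]].
At the point, J = [[10.000, -3.000], [-4.000, 11.09070]] (det J = 98.90703).
Solving J·Δ = −F gives Δ = (-0.597, 1.009).

(-0.597, 1.009)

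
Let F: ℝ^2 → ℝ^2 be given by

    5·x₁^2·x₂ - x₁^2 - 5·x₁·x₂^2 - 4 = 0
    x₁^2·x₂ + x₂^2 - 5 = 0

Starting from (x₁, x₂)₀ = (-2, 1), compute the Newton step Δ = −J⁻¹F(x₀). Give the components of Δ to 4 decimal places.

(-3.8824, -2.5882)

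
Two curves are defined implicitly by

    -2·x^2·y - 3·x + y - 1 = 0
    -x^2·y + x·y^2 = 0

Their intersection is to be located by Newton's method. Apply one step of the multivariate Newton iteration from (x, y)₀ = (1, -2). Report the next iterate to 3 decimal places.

At (1, -2): F = (-2.000, 6.000).
Jacobian J = [[-4·x·y - 3, -2·x^2 + 1], [-2·x·y + y^2, -x^2 + 2·x·y]].
At the point, J = [[5.000, -1.000], [8.000, -5.000]] (det J = -17.000).
Solving J·Δ = −F gives Δ = (0.941, 2.706).
Then the next iterate is (x, y)₁ = (1.941, 0.706).

(1.941, 0.706)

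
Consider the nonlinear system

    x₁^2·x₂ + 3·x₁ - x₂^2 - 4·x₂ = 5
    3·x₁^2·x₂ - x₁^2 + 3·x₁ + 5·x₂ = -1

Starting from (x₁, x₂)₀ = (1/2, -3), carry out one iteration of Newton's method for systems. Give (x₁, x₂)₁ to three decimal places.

At (1/2, -3): F = (-1.250, -15.000).
Jacobian J = [[2·x₁·x₂ + 3, x₁^2 - 2·x₂ - 4], [6·x₁·x₂ - 2·x₁ + 3, 3·x₁^2 + 5]].
At the point, J = [[0.000, 2.250], [-7.000, 5.750]] (det J = 15.750).
Solving J·Δ = −F gives Δ = (-1.687, 0.556).
Then the next iterate is (x₁, x₂)₁ = (-1.187, -2.444).

(-1.187, -2.444)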